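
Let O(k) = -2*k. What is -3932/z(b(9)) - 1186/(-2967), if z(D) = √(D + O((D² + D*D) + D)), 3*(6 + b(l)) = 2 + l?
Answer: 1186/2967 + 11796*I*√7/35 ≈ 0.39973 + 891.69*I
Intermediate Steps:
b(l) = -16/3 + l/3 (b(l) = -6 + (2 + l)/3 = -6 + (⅔ + l/3) = -16/3 + l/3)
z(D) = √(-D - 4*D²) (z(D) = √(D - 2*((D² + D*D) + D)) = √(D - 2*((D² + D²) + D)) = √(D - 2*(2*D² + D)) = √(D - 2*(D + 2*D²)) = √(D + (-4*D² - 2*D)) = √(-D - 4*D²))
-3932/z(b(9)) - 1186/(-2967) = -3932*1/(√(-1 - 4*(-16/3 + (⅓)*9))*√(-16/3 + (⅓)*9)) - 1186/(-2967) = -3932*1/(√(-1 - 4*(-16/3 + 3))*√(-16/3 + 3)) - 1186*(-1/2967) = -3932*(-I*√21/(7*√(-1 - 4*(-7/3)))) + 1186/2967 = -3932*(-I*√21/(7*√(-1 + 28/3))) + 1186/2967 = -3932*(-3*I*√7/35) + 1186/2967 = -(-11796)*I*√7/35 + 1186/2967 = 11796*I*√7/35 + 1186/2967 = 1186/2967 + 11796*I*√7/35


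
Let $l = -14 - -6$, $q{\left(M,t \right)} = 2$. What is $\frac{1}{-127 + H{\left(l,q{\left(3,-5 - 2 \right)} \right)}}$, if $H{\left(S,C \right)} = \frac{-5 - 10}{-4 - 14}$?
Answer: $- \frac{6}{757} \approx -0.007926$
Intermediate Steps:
$l = -8$ ($l = -14 + 6 = -8$)
$H{\left(S,C \right)} = \frac{5}{6}$ ($H{\left(S,C \right)} = - \frac{15}{-18} = \left(-15\right) \left(- \frac{1}{18}\right) = \frac{5}{6}$)
$\frac{1}{-127 + H{\left(l,q{\left(3,-5 - 2 \right)} \right)}} = \frac{1}{-127 + \frac{5}{6}} = \frac{1}{- \frac{757}{6}} = - \frac{6}{757}$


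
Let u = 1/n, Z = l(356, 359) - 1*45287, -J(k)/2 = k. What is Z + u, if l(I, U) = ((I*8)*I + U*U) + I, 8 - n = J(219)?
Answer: 489635749/446 ≈ 1.0978e+6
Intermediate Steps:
J(k) = -2*k
n = 446 (n = 8 - (-2)*219 = 8 - 1*(-438) = 8 + 438 = 446)
l(I, U) = I + U² + 8*I² (l(I, U) = ((8*I)*I + U²) + I = (8*I² + U²) + I = (U² + 8*I²) + I = I + U² + 8*I²)
Z = 1097838 (Z = (356 + 359² + 8*356²) - 1*45287 = (356 + 128881 + 8*126736) - 45287 = (356 + 128881 + 1013888) - 45287 = 1143125 - 45287 = 1097838)
u = 1/446 ≈ 0.0022422
Z + u = 1097838 + 1/446 = 489635749/446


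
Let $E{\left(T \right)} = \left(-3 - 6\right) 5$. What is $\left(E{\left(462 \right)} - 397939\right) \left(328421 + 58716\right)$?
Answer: $-154074331808$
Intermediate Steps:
$E{\left(T \right)} = -45$ ($E{\left(T \right)} = \left(-9\right) 5 = -45$)
$\left(E{\left(462 \right)} - 397939\right) \left(328421 + 58716\right) = \left(-45 - 397939\right) \left(328421 + 58716\right) = \left(-397984\right) 387137 = -154074331808$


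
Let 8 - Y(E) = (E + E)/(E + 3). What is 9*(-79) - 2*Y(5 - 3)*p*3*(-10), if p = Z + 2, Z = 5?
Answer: 2313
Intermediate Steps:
Y(E) = 8 - 2*E/(3 + E) (Y(E) = 8 - (E + E)/(E + 3) = 8 - 2*E/(3 + E))
p = 7 (p = 5 + 2 = 7)
9*(-79) - 2*Y(5 - 3)*p*3*(-10) = 9*(-79) - 2*(6*(4 + (5 - 3))/(3 + (5 - 3)))*7*3*(-10) = -711 - 2*(6*(4 + 2)/(3 + 2))*7*3*(-10) = -711 - 2*(6*6/5)*7*3*(-10) = -711 - 2*(6*(⅕)*6)*7*3*(-10) = -711 - 2*(36/5)*7*3*(-10) = -711 - 504*3/5*(-10) = -711 - 2*756/5*(-10) = -711 - 1512/5*(-10) = -711 + 3024 = 2313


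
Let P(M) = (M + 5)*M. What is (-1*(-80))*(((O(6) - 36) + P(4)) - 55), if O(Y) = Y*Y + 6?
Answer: -1040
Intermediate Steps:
P(M) = M*(5 + M) (P(M) = (5 + M)*M = M*(5 + M))
O(Y) = 6 + Y² (O(Y) = Y² + 6 = 6 + Y²)
(-1*(-80))*(((O(6) - 36) + P(4)) - 55) = (-1*(-80))*((((6 + 6²) - 36) + 4*(5 + 4)) - 55) = 80*((((6 + 36) - 36) + 4*9) - 55) = 80*(((42 - 36) + 36) - 55) = 80*((6 + 36) - 55) = 80*(42 - 55) = 80*(-13) = -1040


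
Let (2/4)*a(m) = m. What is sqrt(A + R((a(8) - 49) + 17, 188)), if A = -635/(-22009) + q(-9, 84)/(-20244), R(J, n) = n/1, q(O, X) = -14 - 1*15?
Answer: sqrt(9331706900902559901)/222775098 ≈ 13.712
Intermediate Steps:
a(m) = 2*m
q(O, X) = -29 (q(O, X) = -14 - 15 = -29)
R(J, n) = n (R(J, n) = n*1 = n)
A = 13493201/445550196 (A = -635/(-22009) - 29/(-20244) = -635*(-1/22009) - 29*(-1/20244) = 635/22009 + 29/20244 = 13493201/445550196 ≈ 0.030284)
sqrt(A + R((a(8) - 49) + 17, 188)) = sqrt(13493201/445550196 + 188) = sqrt(83776930049/445550196) = sqrt(9331706900902559901)/222775098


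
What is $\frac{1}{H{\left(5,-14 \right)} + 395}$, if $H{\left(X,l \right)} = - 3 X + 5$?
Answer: $\frac{1}{385} \approx 0.0025974$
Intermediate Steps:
$H{\left(X,l \right)} = 5 - 3 X$
$\frac{1}{H{\left(5,-14 \right)} + 395} = \frac{1}{\left(5 - 15\right) + 395} = \frac{1}{-10 + 395} = \frac{1}{385}$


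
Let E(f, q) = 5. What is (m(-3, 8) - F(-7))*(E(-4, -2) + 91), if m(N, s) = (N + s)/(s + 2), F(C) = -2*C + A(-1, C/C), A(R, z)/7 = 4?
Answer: -3984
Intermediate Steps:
A(R, z) = 28 (A(R, z) = 7*4 = 28)
F(C) = 28 - 2*C (F(C) = -2*C + 28 = 28 - 2*C)
m(N, s) = (N + s)/(2 + s)
(m(-3, 8) - F(-7))*(E(-4, -2) + 91) = ((-3 + 8)/(2 + 8) - (28 - 2*(-7)))*(5 + 91) = (5/10 - (28 + 14))*96 = ((1/10)*5 - 1*42)*96 = (1/2 - 42)*96 = -83/2*96 = -3984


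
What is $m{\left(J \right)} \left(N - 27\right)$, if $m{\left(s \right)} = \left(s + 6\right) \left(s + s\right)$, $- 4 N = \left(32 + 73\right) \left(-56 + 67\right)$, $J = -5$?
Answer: $\frac{6315}{2} \approx 3157.5$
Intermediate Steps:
$N = - \frac{1155}{4}$ ($N = - \frac{\left(32 + 73\right) \left(-56 + 67\right)}{4} = - \frac{105 \cdot 11}{4} = \left(- \frac{1}{4}\right) 1155 = - \frac{1155}{4} \approx -288.75$)
$m{\left(s \right)} = 2 s \left(6 + s\right)$ ($m{\left(s \right)} = \left(6 + s\right) 2 s = 2 s \left(6 + s\right)$)
$m{\left(J \right)} \left(N - 27\right) = 2 \left(-5\right) \left(6 - 5\right) \left(- \frac{1155}{4} - 27\right) = 2 \left(-5\right) 1 \left(- \frac{1263}{4}\right) = \left(-10\right) \left(- \frac{1263}{4}\right) = \frac{6315}{2}$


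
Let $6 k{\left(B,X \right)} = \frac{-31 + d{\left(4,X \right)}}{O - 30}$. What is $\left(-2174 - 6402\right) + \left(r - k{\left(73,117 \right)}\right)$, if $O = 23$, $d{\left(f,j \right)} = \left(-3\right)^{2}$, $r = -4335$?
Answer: $- \frac{271142}{21} \approx -12912.0$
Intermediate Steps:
$d{\left(f,j \right)} = 9$
$k{\left(B,X \right)} = \frac{11}{21}$ ($k{\left(B,X \right)} = \frac{\left(-31 + 9\right) \frac{1}{23 - 30}}{6} = \frac{\left(-22\right) \frac{1}{-7}}{6} = \frac{\left(-22\right) \left(- \frac{1}{7}\right)}{6} = \frac{1}{6} \cdot \frac{22}{7} = \frac{11}{21}$)
$\left(-2174 - 6402\right) + \left(r - k{\left(73,117 \right)}\right) = \left(-2174 - 6402\right) - \frac{91046}{21} = -8576 - \frac{91046}{21} = - \frac{271142}{21}$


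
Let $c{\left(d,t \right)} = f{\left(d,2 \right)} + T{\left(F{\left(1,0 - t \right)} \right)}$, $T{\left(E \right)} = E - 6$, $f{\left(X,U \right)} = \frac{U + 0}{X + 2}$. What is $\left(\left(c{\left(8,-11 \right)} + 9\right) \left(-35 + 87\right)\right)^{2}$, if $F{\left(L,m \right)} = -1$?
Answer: $\frac{327184}{25} \approx 13087.0$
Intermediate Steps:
$f{\left(X,U \right)} = \frac{U}{2 + X}$
$T{\left(E \right)} = -6 + E$ ($T{\left(E \right)} = E - 6 = -6 + E$)
$c{\left(d,t \right)} = -7 + \frac{2}{2 + d}$ ($c{\left(d,t \right)} = \frac{2}{2 + d} - 7 = -7 + \frac{2}{2 + d}$)
$\left(\left(c{\left(8,-11 \right)} + 9\right) \left(-35 + 87\right)\right)^{2} = \left(\left(\frac{-12 - 56}{2 + 8} + 9\right) \left(-35 + 87\right)\right)^{2} = \left(\left(\frac{-12 - 56}{10} + 9\right) 52\right)^{2} = \left(\left(\frac{1}{10} \left(-68\right) + 9\right) 52\right)^{2} = \left(\left(- \frac{34}{5} + 9\right) 52\right)^{2} = \left(\frac{11}{5} \cdot 52\right)^{2} = \left(\frac{572}{5}\right)^{2} = \frac{327184}{25}$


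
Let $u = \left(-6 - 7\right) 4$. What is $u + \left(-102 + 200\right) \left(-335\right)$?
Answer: $-32882$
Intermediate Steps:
$u = -52$ ($u = \left(-13\right) 4 = -52$)
$u + \left(-102 + 200\right) \left(-335\right) = -52 + \left(-102 + 200\right) \left(-335\right) = -52 + 98 \left(-335\right) = -52 - 32830 = -32882$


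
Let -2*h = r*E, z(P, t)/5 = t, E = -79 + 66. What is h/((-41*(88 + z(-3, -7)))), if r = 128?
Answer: -832/2173 ≈ -0.38288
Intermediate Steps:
E = -13
z(P, t) = 5*t
h = 832 (h = -64*(-13) = -½*(-1664) = 832)
h/((-41*(88 + z(-3, -7)))) = 832/((-41*(88 + 5*(-7)))) = 832/((-41*(88 - 35))) = 832/((-41*53)) = 832/(-2173) = 832*(-1/2173) = -832/2173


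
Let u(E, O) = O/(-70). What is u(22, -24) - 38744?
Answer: -1356028/35 ≈ -38744.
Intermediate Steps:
u(E, O) = -O/70 (u(E, O) = O*(-1/70) = -O/70)
u(22, -24) - 38744 = -1/70*(-24) - 38744 = 12/35 - 38744 = -1356028/35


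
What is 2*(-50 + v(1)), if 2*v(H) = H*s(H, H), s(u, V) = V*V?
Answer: -99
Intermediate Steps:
s(u, V) = V²
v(H) = H³/2 (v(H) = (H*H²)/2 = H³/2)
2*(-50 + v(1)) = 2*(-50 + (½)*1³) = 2*(-50 + (½)*1) = 2*(-50 + ½) = 2*(-99/2) = -99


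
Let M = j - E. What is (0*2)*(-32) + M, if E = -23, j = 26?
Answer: 49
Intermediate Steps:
M = 49 (M = 26 - 1*(-23) = 26 + 23 = 49)
(0*2)*(-32) + M = (0*2)*(-32) + 49 = 0*(-32) + 49 = 0 + 49 = 49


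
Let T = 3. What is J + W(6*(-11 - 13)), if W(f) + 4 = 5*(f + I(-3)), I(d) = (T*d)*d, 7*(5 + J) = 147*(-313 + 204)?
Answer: -2883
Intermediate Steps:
J = -2294 (J = -5 + (147*(-313 + 204))/7 = -5 + (147*(-109))/7 = -5 + (1/7)*(-16023) = -5 - 2289 = -2294)
I(d) = 3*d**2 (I(d) = (3*d)*d = 3*d**2)
W(f) = 131 + 5*f (W(f) = -4 + 5*(f + 3*(-3)**2) = -4 + 5*(f + 3*9) = -4 + 5*(f + 27) = -4 + 5*(27 + f) = -4 + (135 + 5*f) = 131 + 5*f)
J + W(6*(-11 - 13)) = -2294 + (131 + 5*(6*(-11 - 13))) = -2294 + (131 + 5*(6*(-24))) = -2294 + (131 + 5*(-144)) = -2294 + (131 - 720) = -2294 - 589 = -2883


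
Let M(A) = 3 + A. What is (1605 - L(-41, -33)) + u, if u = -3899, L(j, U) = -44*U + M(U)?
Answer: -3716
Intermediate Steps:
L(j, U) = 3 - 43*U (L(j, U) = -44*U + (3 + U) = 3 - 43*U)
(1605 - L(-41, -33)) + u = (1605 - (3 - 43*(-33))) - 3899 = (1605 - (3 + 1419)) - 3899 = (1605 - 1*1422) - 3899 = (1605 - 1422) - 3899 = 183 - 3899 = -3716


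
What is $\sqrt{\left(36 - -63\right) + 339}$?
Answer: $\sqrt{438} \approx 20.928$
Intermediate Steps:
$\sqrt{\left(36 - -63\right) + 339} = \sqrt{\left(36 + 63\right) + 339} = \sqrt{99 + 339} = \sqrt{438}$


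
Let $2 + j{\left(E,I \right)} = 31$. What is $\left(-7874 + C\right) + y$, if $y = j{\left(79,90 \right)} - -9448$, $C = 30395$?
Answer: $31998$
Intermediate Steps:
$j{\left(E,I \right)} = 29$ ($j{\left(E,I \right)} = -2 + 31 = 29$)
$y = 9477$ ($y = 29 - -9448 = 29 + 9448 = 9477$)
$\left(-7874 + C\right) + y = \left(-7874 + 30395\right) + 9477 = 22521 + 9477 = 31998$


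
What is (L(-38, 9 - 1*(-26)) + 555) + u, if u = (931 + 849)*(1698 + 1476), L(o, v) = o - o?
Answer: 5650275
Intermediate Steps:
L(o, v) = 0
u = 5649720 (u = 1780*3174 = 5649720)
(L(-38, 9 - 1*(-26)) + 555) + u = (0 + 555) + 5649720 = 555 + 5649720 = 5650275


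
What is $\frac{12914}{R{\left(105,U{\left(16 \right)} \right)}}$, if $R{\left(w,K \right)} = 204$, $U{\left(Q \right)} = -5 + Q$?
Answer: $\frac{6457}{102} \approx 63.304$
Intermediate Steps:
$\frac{12914}{R{\left(105,U{\left(16 \right)} \right)}} = \frac{12914}{204} = 12914 \cdot \frac{1}{204} = \frac{6457}{102}$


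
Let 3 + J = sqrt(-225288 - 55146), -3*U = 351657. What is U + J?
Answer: -117222 + I*sqrt(280434) ≈ -1.1722e+5 + 529.56*I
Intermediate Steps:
U = -117219 (U = -1/3*351657 = -117219)
J = -3 + I*sqrt(280434) (J = -3 + sqrt(-225288 - 55146) = -3 + sqrt(-280434) = -3 + I*sqrt(280434) ≈ -3.0 + 529.56*I)
U + J = -117219 + (-3 + I*sqrt(280434)) = -117222 + I*sqrt(280434)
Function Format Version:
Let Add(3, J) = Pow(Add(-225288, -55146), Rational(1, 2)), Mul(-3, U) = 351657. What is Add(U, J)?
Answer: Add(-117222, Mul(I, Pow(280434, Rational(1, 2)))) ≈ Add(-1.1722e+5, Mul(529.56, I))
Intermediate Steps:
U = -117219 (U = Mul(Rational(-1, 3), 351657) = -117219)
J = Add(-3, Mul(I, Pow(280434, Rational(1, 2)))) (J = Add(-3, Pow(Add(-225288, -55146), Rational(1, 2))) = Add(-3, Pow(-280434, Rational(1, 2))) = Add(-3, Mul(I, Pow(280434, Rational(1, 2)))) ≈ Add(-3.0000, Mul(529.56, I)))
Add(U, J) = Add(-117219, Add(-3, Mul(I, Pow(280434, Rational(1, 2))))) = Add(-117222, Mul(I, Pow(280434, Rational(1, 2))))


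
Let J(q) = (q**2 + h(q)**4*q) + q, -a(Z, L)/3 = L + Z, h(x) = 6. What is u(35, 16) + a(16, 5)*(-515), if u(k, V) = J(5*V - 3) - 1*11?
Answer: 138232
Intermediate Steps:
a(Z, L) = -3*L - 3*Z (a(Z, L) = -3*(L + Z) = -3*L - 3*Z)
J(q) = q**2 + 1297*q (J(q) = (q**2 + 6**4*q) + q = (q**2 + 1296*q) + q = q**2 + 1297*q)
u(k, V) = -11 + (-3 + 5*V)*(1294 + 5*V) (u(k, V) = (5*V - 3)*(1297 + (5*V - 3)) - 1*11 = (-3 + 5*V)*(1297 + (-3 + 5*V)) - 11 = (-3 + 5*V)*(1294 + 5*V) - 11 = -11 + (-3 + 5*V)*(1294 + 5*V))
u(35, 16) + a(16, 5)*(-515) = (-3893 + 25*16**2 + 6455*16) + (-3*5 - 3*16)*(-515) = (-3893 + 25*256 + 103280) + (-15 - 48)*(-515) = (-3893 + 6400 + 103280) - 63*(-515) = 105787 + 32445 = 138232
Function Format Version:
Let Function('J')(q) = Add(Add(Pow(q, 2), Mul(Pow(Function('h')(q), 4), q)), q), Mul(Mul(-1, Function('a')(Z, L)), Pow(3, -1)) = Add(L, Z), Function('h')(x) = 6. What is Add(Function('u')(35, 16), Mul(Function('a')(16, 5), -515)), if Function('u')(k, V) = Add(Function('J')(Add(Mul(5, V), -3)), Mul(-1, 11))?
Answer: 138232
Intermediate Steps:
Function('a')(Z, L) = Add(Mul(-3, L), Mul(-3, Z)) (Function('a')(Z, L) = Mul(-3, Add(L, Z)) = Add(Mul(-3, L), Mul(-3, Z)))
Function('J')(q) = Add(Pow(q, 2), Mul(1297, q)) (Function('J')(q) = Add(Add(Pow(q, 2), Mul(Pow(6, 4), q)), q) = Add(Add(Pow(q, 2), Mul(1296, q)), q) = Add(Pow(q, 2), Mul(1297, q)))
Function('u')(k, V) = Add(-11, Mul(Add(-3, Mul(5, V)), Add(1294, Mul(5, V)))) (Function('u')(k, V) = Add(Mul(Add(Mul(5, V), -3), Add(1297, Add(Mul(5, V), -3))), Mul(-1, 11)) = Add(Mul(Add(-3, Mul(5, V)), Add(1297, Add(-3, Mul(5, V)))), -11) = Add(Mul(Add(-3, Mul(5, V)), Add(1294, Mul(5, V))), -11) = Add(-11, Mul(Add(-3, Mul(5, V)), Add(1294, Mul(5, V)))))
Add(Function('u')(35, 16), Mul(Function('a')(16, 5), -515)) = Add(Add(-3893, Mul(25, Pow(16, 2)), Mul(6455, 16)), Mul(Add(Mul(-3, 5), Mul(-3, 16)), -515)) = Add(Add(-3893, Mul(25, 256), 103280), Mul(Add(-15, -48), -515)) = Add(Add(-3893, 6400, 103280), Mul(-63, -515)) = Add(105787, 32445) = 138232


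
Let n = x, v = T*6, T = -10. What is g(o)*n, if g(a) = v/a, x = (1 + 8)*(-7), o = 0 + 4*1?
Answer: 945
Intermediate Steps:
v = -60 (v = -10*6 = -60)
o = 4 (o = 0 + 4 = 4)
x = -63 (x = 9*(-7) = -63)
g(a) = -60/a
n = -63
g(o)*n = -60/4*(-63) = -60*¼*(-63) = -15*(-63) = 945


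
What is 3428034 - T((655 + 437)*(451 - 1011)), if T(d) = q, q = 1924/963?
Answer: 3301194818/963 ≈ 3.4280e+6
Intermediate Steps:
q = 1924/963 (q = 1924*(1/963) = 1924/963 ≈ 1.9979)
T(d) = 1924/963
3428034 - T((655 + 437)*(451 - 1011)) = 3428034 - 1*1924/963 = 3428034 - 1924/963 = 3301194818/963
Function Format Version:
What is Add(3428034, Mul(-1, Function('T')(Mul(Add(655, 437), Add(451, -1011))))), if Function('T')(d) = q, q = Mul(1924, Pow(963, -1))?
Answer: Rational(3301194818, 963) ≈ 3.4280e+6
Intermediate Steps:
q = Rational(1924, 963) (q = Mul(1924, Rational(1, 963)) = Rational(1924, 963) ≈ 1.9979)
Function('T')(d) = Rational(1924, 963)
Add(3428034, Mul(-1, Function('T')(Mul(Add(655, 437), Add(451, -1011))))) = Add(3428034, Mul(-1, Rational(1924, 963))) = Add(3428034, Rational(-1924, 963)) = Rational(3301194818, 963)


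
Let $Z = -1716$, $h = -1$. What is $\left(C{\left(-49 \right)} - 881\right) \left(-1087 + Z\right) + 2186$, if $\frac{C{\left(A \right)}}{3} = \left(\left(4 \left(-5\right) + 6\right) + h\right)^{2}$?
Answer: $579604$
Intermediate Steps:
$C{\left(A \right)} = 675$ ($C{\left(A \right)} = 3 \left(\left(4 \left(-5\right) + 6\right) - 1\right)^{2} = 3 \left(\left(-20 + 6\right) - 1\right)^{2} = 3 \left(-14 - 1\right)^{2} = 3 \left(-15\right)^{2} = 3 \cdot 225 = 675$)
$\left(C{\left(-49 \right)} - 881\right) \left(-1087 + Z\right) + 2186 = \left(675 - 881\right) \left(-1087 - 1716\right) + 2186 = \left(-206\right) \left(-2803\right) + 2186 = 577418 + 2186 = 579604$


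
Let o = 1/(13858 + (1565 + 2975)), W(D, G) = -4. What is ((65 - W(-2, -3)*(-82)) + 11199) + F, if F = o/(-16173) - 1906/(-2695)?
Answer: 8770140627457109/801899551530 ≈ 10937.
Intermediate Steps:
o = 1/18398 (o = 1/(13858 + 4540) = 1/18398 ≈ 5.4354e-5)
F = 567131925029/801899551530 (F = (1/18398)/(-16173) - 1906/(-2695) = (1/18398)*(-1/16173) - 1906*(-1/2695) = -1/297550854 + 1906/2695 = 567131925029/801899551530 ≈ 0.70724)
((65 - W(-2, -3)*(-82)) + 11199) + F = ((65 - 1*(-4)*(-82)) + 11199) + 567131925029/801899551530 = ((65 + 4*(-82)) + 11199) + 567131925029/801899551530 = ((65 - 328) + 11199) + 567131925029/801899551530 = (-263 + 11199) + 567131925029/801899551530 = 10936 + 567131925029/801899551530 = 8770140627457109/801899551530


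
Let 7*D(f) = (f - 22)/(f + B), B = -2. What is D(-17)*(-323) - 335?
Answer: -3008/7 ≈ -429.71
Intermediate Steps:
D(f) = (-22 + f)/(7*(-2 + f)) (D(f) = ((f - 22)/(f - 2))/7 = ((-22 + f)/(-2 + f))/7 = (-22 + f)/(7*(-2 + f)))
D(-17)*(-323) - 335 = ((-22 - 17)/(7*(-2 - 17)))*(-323) - 335 = ((⅐)*(-39)/(-19))*(-323) - 335 = ((⅐)*(-1/19)*(-39))*(-323) - 335 = (39/133)*(-323) - 335 = -663/7 - 335 = -3008/7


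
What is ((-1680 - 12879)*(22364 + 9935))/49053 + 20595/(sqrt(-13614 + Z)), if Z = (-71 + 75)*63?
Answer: -156747047/16351 - 6865*I*sqrt(13362)/4454 ≈ -9586.4 - 178.17*I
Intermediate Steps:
Z = 252 (Z = 4*63 = 252)
((-1680 - 12879)*(22364 + 9935))/49053 + 20595/(sqrt(-13614 + Z)) = ((-1680 - 12879)*(22364 + 9935))/49053 + 20595/(sqrt(-13614 + 252)) = -14559*32299*(1/49053) + 20595/(sqrt(-13362)) = -470241141*1/49053 + 20595/((I*sqrt(13362))) = -156747047/16351 + 20595*(-I*sqrt(13362)/13362) = -156747047/16351 - 6865*I*sqrt(13362)/4454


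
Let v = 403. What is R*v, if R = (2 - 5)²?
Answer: 3627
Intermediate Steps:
R = 9 (R = (-3)² = 9)
R*v = 9*403 = 3627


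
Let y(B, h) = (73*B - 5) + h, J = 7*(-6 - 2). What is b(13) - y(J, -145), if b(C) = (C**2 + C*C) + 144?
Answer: 4720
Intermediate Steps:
J = -56 (J = 7*(-8) = -56)
y(B, h) = -5 + h + 73*B (y(B, h) = (-5 + 73*B) + h = -5 + h + 73*B)
b(C) = 144 + 2*C**2 (b(C) = (C**2 + C**2) + 144 = 2*C**2 + 144 = 144 + 2*C**2)
b(13) - y(J, -145) = (144 + 2*13**2) - (-5 - 145 + 73*(-56)) = (144 + 2*169) - (-5 - 145 - 4088) = (144 + 338) - 1*(-4238) = 482 + 4238 = 4720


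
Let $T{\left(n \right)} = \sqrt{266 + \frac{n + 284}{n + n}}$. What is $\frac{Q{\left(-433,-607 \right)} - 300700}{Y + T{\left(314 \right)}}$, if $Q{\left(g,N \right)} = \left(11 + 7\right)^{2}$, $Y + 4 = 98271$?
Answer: $- \frac{9268353195088}{3032110548923} + \frac{300376 \sqrt{26320422}}{3032110548923} \approx -3.0562$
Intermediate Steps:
$Y = 98267$ ($Y = -4 + 98271 = 98267$)
$T{\left(n \right)} = \sqrt{266 + \frac{284 + n}{2 n}}$
$Q{\left(g,N \right)} = 324$ ($Q{\left(g,N \right)} = 18^{2} = 324$)
$\frac{Q{\left(-433,-607 \right)} - 300700}{Y + T{\left(314 \right)}} = \frac{324 - 300700}{98267 + \frac{\sqrt{1066 + \frac{568}{314}}}{2}} = - \frac{300376}{98267 + \frac{\sqrt{1066 + 568 \cdot \frac{1}{314}}}{2}} = - \frac{300376}{98267 + \frac{\sqrt{1066 + \frac{284}{157}}}{2}} = - \frac{300376}{98267 + \frac{\sqrt{\frac{167646}{157}}}{2}} = - \frac{300376}{98267 + \frac{\frac{1}{157} \sqrt{26320422}}{2}} = - \frac{300376}{98267 + \frac{\sqrt{26320422}}{314}}$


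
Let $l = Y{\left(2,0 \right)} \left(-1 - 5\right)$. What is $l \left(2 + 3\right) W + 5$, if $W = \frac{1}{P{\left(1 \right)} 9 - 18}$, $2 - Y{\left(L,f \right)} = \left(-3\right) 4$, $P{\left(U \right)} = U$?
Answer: $\frac{155}{3} \approx 51.667$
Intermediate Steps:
$Y{\left(L,f \right)} = 14$ ($Y{\left(L,f \right)} = 2 - \left(-3\right) 4 = 2 - -12 = 2 + 12 = 14$)
$l = -84$ ($l = 14 \left(-1 - 5\right) = 14 \left(-6\right) = -84$)
$W = - \frac{1}{9}$ ($W = \frac{1}{1 \cdot 9 - 18} = \frac{1}{9 - 18} = \frac{1}{-9} = - \frac{1}{9} \approx -0.11111$)
$l \left(2 + 3\right) W + 5 = - 84 \left(2 + 3\right) \left(- \frac{1}{9}\right) + 5 = \left(-84\right) 5 \left(- \frac{1}{9}\right) + 5 = \left(-420\right) \left(- \frac{1}{9}\right) + 5 = \frac{140}{3} + 5 = \frac{155}{3}$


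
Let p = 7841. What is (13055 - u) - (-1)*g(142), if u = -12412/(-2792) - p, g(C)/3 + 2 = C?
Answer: 14875465/698 ≈ 21312.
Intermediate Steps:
g(C) = -6 + 3*C
u = -5469915/698 (u = -12412/(-2792) - 1*7841 = -12412*(-1/2792) - 7841 = 3103/698 - 7841 = -5469915/698 ≈ -7836.6)
(13055 - u) - (-1)*g(142) = (13055 - 1*(-5469915/698)) - (-1)*(-6 + 3*142) = (13055 + 5469915/698) - (-1)*(-6 + 426) = 14582305/698 - (-1)*420 = 14582305/698 - 1*(-420) = 14582305/698 + 420 = 14875465/698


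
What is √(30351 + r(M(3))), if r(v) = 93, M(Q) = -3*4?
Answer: 2*√7611 ≈ 174.48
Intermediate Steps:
M(Q) = -12
√(30351 + r(M(3))) = √(30351 + 93) = √30444 = 2*√7611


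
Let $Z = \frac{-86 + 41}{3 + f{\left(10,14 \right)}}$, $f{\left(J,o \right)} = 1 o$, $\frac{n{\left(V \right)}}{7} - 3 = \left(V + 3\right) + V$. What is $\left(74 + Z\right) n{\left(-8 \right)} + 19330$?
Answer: $\frac{243700}{17} \approx 14335.0$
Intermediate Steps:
$n{\left(V \right)} = 42 + 14 V$ ($n{\left(V \right)} = 21 + 7 \left(\left(V + 3\right) + V\right) = 21 + 7 \left(\left(3 + V\right) + V\right) = 21 + 7 \left(3 + 2 V\right) = 21 + \left(21 + 14 V\right) = 42 + 14 V$)
$f{\left(J,o \right)} = o$
$Z = - \frac{45}{17}$ ($Z = \frac{-86 + 41}{3 + 14} = - \frac{45}{17} \approx -2.6471$)
$\left(74 + Z\right) n{\left(-8 \right)} + 19330 = \left(74 - \frac{45}{17}\right) \left(42 + 14 \left(-8\right)\right) + 19330 = \frac{1213 \left(42 - 112\right)}{17} + 19330 = \frac{1213}{17} \left(-70\right) + 19330 = - \frac{84910}{17} + 19330 = \frac{243700}{17}$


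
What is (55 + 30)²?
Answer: 7225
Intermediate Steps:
(55 + 30)² = 85² = 7225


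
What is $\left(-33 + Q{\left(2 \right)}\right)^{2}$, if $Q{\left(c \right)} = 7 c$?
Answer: $361$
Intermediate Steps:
$\left(-33 + Q{\left(2 \right)}\right)^{2} = \left(-33 + 7 \cdot 2\right)^{2} = \left(-33 + 14\right)^{2} = \left(-19\right)^{2} = 361$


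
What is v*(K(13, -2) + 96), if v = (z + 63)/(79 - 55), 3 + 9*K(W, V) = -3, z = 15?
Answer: 1859/6 ≈ 309.83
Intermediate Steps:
K(W, V) = -⅔ (K(W, V) = -⅓ + (⅑)*(-3) = -⅓ - ⅓ = -⅔)
v = 13/4 (v = (15 + 63)/(79 - 55) = 78/24 = 78*(1/24) = 13/4 ≈ 3.2500)
v*(K(13, -2) + 96) = 13*(-⅔ + 96)/4 = (13/4)*(286/3) = 1859/6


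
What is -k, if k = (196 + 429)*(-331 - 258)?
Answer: 368125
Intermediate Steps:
k = -368125 (k = 625*(-589) = -368125)
-k = -1*(-368125) = 368125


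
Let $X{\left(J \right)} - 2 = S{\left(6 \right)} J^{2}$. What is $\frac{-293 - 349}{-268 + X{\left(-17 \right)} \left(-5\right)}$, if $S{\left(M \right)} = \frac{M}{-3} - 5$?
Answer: $- \frac{214}{3279} \approx -0.065264$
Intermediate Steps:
$S{\left(M \right)} = -5 - \frac{M}{3}$ ($S{\left(M \right)} = M \left(- \frac{1}{3}\right) - 5 = - \frac{M}{3} - 5 = -5 - \frac{M}{3}$)
$X{\left(J \right)} = 2 - 7 J^{2}$ ($X{\left(J \right)} = 2 + \left(-5 - 2\right) J^{2} = 2 - 7 J^{2}$)
$\frac{-293 - 349}{-268 + X{\left(-17 \right)} \left(-5\right)} = \frac{-293 - 349}{-268 + \left(2 - 7 \left(-17\right)^{2}\right) \left(-5\right)} = - \frac{642}{-268 + \left(2 - 2023\right) \left(-5\right)} = - \frac{642}{-268 - -10105} = - \frac{642}{-268 + 10105} = - \frac{642}{9837} = \left(-642\right) \frac{1}{9837} = - \frac{214}{3279}$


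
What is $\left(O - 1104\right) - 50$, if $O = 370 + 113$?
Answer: $-671$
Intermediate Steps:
$O = 483$
$\left(O - 1104\right) - 50 = \left(483 - 1104\right) - 50 = -621 - 50 = -671$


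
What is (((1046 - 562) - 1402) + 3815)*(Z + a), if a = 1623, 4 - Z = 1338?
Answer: 837233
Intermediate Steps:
Z = -1334 (Z = 4 - 1*1338 = 4 - 1338 = -1334)
(((1046 - 562) - 1402) + 3815)*(Z + a) = (((1046 - 562) - 1402) + 3815)*(-1334 + 1623) = ((484 - 1402) + 3815)*289 = (-918 + 3815)*289 = 2897*289 = 837233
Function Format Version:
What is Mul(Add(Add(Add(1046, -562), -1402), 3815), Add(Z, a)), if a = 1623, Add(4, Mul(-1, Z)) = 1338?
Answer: 837233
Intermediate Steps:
Z = -1334 (Z = Add(4, Mul(-1, 1338)) = Add(4, -1338) = -1334)
Mul(Add(Add(Add(1046, -562), -1402), 3815), Add(Z, a)) = Mul(Add(Add(Add(1046, -562), -1402), 3815), Add(-1334, 1623)) = Mul(Add(Add(484, -1402), 3815), 289) = Mul(Add(-918, 3815), 289) = Mul(2897, 289) = 837233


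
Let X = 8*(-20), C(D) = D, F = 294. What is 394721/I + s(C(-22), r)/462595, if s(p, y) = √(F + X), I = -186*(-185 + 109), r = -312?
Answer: 394721/14136 + √134/462595 ≈ 27.923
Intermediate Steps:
X = -160
I = 14136 (I = -186*(-76) = 14136)
s(p, y) = √134 (s(p, y) = √(294 - 160) = √134)
394721/I + s(C(-22), r)/462595 = 394721/14136 + √134/462595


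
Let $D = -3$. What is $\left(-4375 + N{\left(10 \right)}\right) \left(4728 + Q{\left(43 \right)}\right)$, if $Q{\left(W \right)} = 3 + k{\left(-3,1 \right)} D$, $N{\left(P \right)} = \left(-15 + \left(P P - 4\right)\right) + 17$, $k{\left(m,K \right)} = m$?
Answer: $-20272980$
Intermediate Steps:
$N{\left(P \right)} = -2 + P^{2}$ ($N{\left(P \right)} = \left(-15 + \left(P^{2} - 4\right)\right) + 17 = \left(-15 + \left(-4 + P^{2}\right)\right) + 17 = \left(-19 + P^{2}\right) + 17 = -2 + P^{2}$)
$Q{\left(W \right)} = 12$ ($Q{\left(W \right)} = 3 - -9 = 3 + 9 = 12$)
$\left(-4375 + N{\left(10 \right)}\right) \left(4728 + Q{\left(43 \right)}\right) = \left(-4375 - \left(2 - 10^{2}\right)\right) \left(4728 + 12\right) = \left(-4375 + \left(-2 + 100\right)\right) 4740 = \left(-4375 + 98\right) 4740 = \left(-4277\right) 4740 = -20272980$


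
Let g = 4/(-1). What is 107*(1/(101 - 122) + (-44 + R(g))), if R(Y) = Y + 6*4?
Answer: -54035/21 ≈ -2573.1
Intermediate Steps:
g = -4 (g = 4*(-1) = -4)
R(Y) = 24 + Y (R(Y) = Y + 24 = 24 + Y)
107*(1/(101 - 122) + (-44 + R(g))) = 107*(1/(101 - 122) + (-44 + (24 - 4))) = 107*(1/(-21) + (-44 + 20)) = 107*(-1/21 - 24) = 107*(-505/21) = -54035/21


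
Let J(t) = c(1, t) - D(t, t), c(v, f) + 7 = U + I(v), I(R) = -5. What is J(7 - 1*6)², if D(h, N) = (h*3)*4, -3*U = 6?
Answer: 676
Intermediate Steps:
U = -2 (U = -⅓*6 = -2)
D(h, N) = 12*h (D(h, N) = (3*h)*4 = 12*h)
c(v, f) = -14 (c(v, f) = -7 + (-2 - 5) = -7 - 7 = -14)
J(t) = -14 - 12*t
J(7 - 1*6)² = (-14 - 12*(7 - 1*6))² = (-14 - 12*(7 - 6))² = (-14 - 12*1)² = (-14 - 12)² = (-26)² = 676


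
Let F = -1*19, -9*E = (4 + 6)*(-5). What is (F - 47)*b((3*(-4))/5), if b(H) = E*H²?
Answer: -2112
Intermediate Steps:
E = 50/9 (E = -(4 + 6)*(-5)/9 = -10*(-5)/9 = -⅑*(-50) = 50/9 ≈ 5.5556)
b(H) = 50*H²/9
F = -19
(F - 47)*b((3*(-4))/5) = (-19 - 47)*(50*((3*(-4))/5)²/9) = -1100*(-12*⅕)²/3 = -1100*(-12/5)²/3 = -1100*144/(3*25) = -66*32 = -2112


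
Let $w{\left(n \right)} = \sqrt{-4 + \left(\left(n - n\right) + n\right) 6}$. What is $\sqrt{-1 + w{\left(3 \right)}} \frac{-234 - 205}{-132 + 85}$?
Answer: $\frac{439 \sqrt{-1 + \sqrt{14}}}{47} \approx 15.466$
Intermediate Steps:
$w{\left(n \right)} = \sqrt{-4 + 6 n}$ ($w{\left(n \right)} = \sqrt{-4 + \left(0 + n\right) 6} = \sqrt{-4 + n 6} = \sqrt{-4 + 6 n}$)
$\sqrt{-1 + w{\left(3 \right)}} \frac{-234 - 205}{-132 + 85} = \sqrt{-1 + \sqrt{-4 + 6 \cdot 3}} \frac{-234 - 205}{-132 + 85} = \sqrt{-1 + \sqrt{-4 + 18}} \left(- \frac{439}{-47}\right) = \sqrt{-1 + \sqrt{14}} \left(\left(-439\right) \left(- \frac{1}{47}\right)\right) = \sqrt{-1 + \sqrt{14}} \cdot \frac{439}{47} = \frac{439 \sqrt{-1 + \sqrt{14}}}{47}$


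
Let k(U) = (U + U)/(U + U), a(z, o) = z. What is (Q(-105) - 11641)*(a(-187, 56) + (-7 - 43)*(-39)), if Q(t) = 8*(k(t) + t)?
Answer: -21989899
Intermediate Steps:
k(U) = 1 (k(U) = (2*U)/((2*U)) = (2*U)*(1/(2*U)) = 1)
Q(t) = 8 + 8*t (Q(t) = 8*(1 + t) = 8 + 8*t)
(Q(-105) - 11641)*(a(-187, 56) + (-7 - 43)*(-39)) = ((8 + 8*(-105)) - 11641)*(-187 + (-7 - 43)*(-39)) = ((8 - 840) - 11641)*(-187 - 50*(-39)) = (-832 - 11641)*(-187 + 1950) = -12473*1763 = -21989899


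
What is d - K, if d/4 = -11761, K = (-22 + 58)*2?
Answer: -47116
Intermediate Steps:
K = 72 (K = 36*2 = 72)
d = -47044 (d = 4*(-11761) = -47044)
d - K = -47044 - 1*72 = -47044 - 72 = -47116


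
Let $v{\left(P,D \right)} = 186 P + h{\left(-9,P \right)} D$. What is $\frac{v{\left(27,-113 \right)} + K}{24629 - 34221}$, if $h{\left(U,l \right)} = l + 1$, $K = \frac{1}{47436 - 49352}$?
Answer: $- \frac{3559927}{18378272} \approx -0.1937$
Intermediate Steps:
$K = - \frac{1}{1916}$ ($K = \frac{1}{-1916} = - \frac{1}{1916} \approx -0.00052192$)
$h{\left(U,l \right)} = 1 + l$
$v{\left(P,D \right)} = 186 P + D \left(1 + P\right)$ ($v{\left(P,D \right)} = 186 P + \left(1 + P\right) D = 186 P + D \left(1 + P\right)$)
$\frac{v{\left(27,-113 \right)} + K}{24629 - 34221} = \frac{\left(186 \cdot 27 - 113 \left(1 + 27\right)\right) - \frac{1}{1916}}{24629 - 34221} = \frac{\left(5022 - 3164\right) - \frac{1}{1916}}{-9592} = \left(\left(5022 - 3164\right) - \frac{1}{1916}\right) \left(- \frac{1}{9592}\right) = \left(1858 - \frac{1}{1916}\right) \left(- \frac{1}{9592}\right) = \frac{3559927}{1916} \left(- \frac{1}{9592}\right) = - \frac{3559927}{18378272}$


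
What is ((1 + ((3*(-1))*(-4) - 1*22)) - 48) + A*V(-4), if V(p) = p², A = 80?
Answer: 1223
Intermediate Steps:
((1 + ((3*(-1))*(-4) - 1*22)) - 48) + A*V(-4) = ((1 + ((3*(-1))*(-4) - 1*22)) - 48) + 80*(-4)² = ((1 + (-3*(-4) - 22)) - 48) + 80*16 = ((1 + (12 - 22)) - 48) + 1280 = ((1 - 10) - 48) + 1280 = (-9 - 48) + 1280 = -57 + 1280 = 1223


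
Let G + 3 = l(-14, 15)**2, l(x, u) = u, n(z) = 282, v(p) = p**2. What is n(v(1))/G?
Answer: 47/37 ≈ 1.2703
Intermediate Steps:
G = 222 (G = -3 + 15**2 = -3 + 225 = 222)
n(v(1))/G = 282/222 = 282*(1/222) = 47/37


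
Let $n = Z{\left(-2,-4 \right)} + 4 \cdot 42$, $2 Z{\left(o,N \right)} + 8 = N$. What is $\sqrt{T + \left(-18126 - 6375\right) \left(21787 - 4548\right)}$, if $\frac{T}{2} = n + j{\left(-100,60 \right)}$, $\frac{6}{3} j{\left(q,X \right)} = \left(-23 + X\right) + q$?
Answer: $i \sqrt{422372478} \approx 20552.0 i$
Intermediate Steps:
$Z{\left(o,N \right)} = -4 + \frac{N}{2}$
$j{\left(q,X \right)} = - \frac{23}{2} + \frac{X}{2} + \frac{q}{2}$ ($j{\left(q,X \right)} = \frac{\left(-23 + X\right) + q}{2} = \frac{-23 + X + q}{2} = - \frac{23}{2} + \frac{X}{2} + \frac{q}{2}$)
$n = 162$ ($n = \left(-4 + \frac{1}{2} \left(-4\right)\right) + 4 \cdot 42 = \left(-4 - 2\right) + 168 = -6 + 168 = 162$)
$T = 261$ ($T = 2 \left(162 + \left(- \frac{23}{2} + \frac{1}{2} \cdot 60 + \frac{1}{2} \left(-100\right)\right)\right) = 2 \left(162 - \frac{63}{2}\right) = 2 \cdot \frac{261}{2} = 261$)
$\sqrt{T + \left(-18126 - 6375\right) \left(21787 - 4548\right)} = \sqrt{261 + \left(-18126 - 6375\right) \left(21787 - 4548\right)} = \sqrt{261 - 422372739} = \sqrt{-422372478} = i \sqrt{422372478}$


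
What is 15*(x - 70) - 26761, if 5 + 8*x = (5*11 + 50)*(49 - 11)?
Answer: -162713/8 ≈ -20339.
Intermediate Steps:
x = 3985/8 (x = -5/8 + ((5*11 + 50)*(49 - 11))/8 = -5/8 + ((55 + 50)*38)/8 = -5/8 + (105*38)/8 = -5/8 + (⅛)*3990 = -5/8 + 1995/4 = 3985/8 ≈ 498.13)
15*(x - 70) - 26761 = 15*(3985/8 - 70) - 26761 = 15*(3425/8) - 26761 = 51375/8 - 26761 = -162713/8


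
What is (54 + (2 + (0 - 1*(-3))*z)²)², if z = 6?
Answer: 206116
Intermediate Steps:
(54 + (2 + (0 - 1*(-3))*z)²)² = (54 + (2 + (0 - 1*(-3))*6)²)² = (54 + (2 + (0 + 3)*6)²)² = (54 + (2 + 3*6)²)² = (54 + (2 + 18)²)² = (54 + 20²)² = (54 + 400)² = 454² = 206116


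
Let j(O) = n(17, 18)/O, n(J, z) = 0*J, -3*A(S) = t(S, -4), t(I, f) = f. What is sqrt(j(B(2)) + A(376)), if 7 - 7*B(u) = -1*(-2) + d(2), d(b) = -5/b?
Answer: 2*sqrt(3)/3 ≈ 1.1547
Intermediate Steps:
A(S) = 4/3 (A(S) = -1/3*(-4) = 4/3)
n(J, z) = 0
B(u) = 15/14 (B(u) = 1 - (-1*(-2) - 5/2)/7 = 1 - (2 - 5*1/2)/7 = 1 - (2 - 5/2)/7 = 1 - 1/7*(-1/2) = 1 + 1/14 = 15/14)
j(O) = 0 (j(O) = 0/O = 0)
sqrt(j(B(2)) + A(376)) = sqrt(0 + 4/3) = sqrt(4/3) = 2*sqrt(3)/3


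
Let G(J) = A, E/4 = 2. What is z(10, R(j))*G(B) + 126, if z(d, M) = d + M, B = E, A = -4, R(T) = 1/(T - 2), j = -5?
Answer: 606/7 ≈ 86.571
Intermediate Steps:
E = 8 (E = 4*2 = 8)
R(T) = 1/(-2 + T)
B = 8
z(d, M) = M + d
G(J) = -4
z(10, R(j))*G(B) + 126 = (1/(-2 - 5) + 10)*(-4) + 126 = (1/(-7) + 10)*(-4) + 126 = (-⅐ + 10)*(-4) + 126 = (69/7)*(-4) + 126 = -276/7 + 126 = 606/7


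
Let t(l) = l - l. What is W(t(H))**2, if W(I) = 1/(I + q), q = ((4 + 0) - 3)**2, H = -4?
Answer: 1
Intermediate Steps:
t(l) = 0
q = 1 (q = (4 - 3)**2 = 1**2 = 1)
W(I) = 1/(1 + I) (W(I) = 1/(I + 1) = 1/(1 + I))
W(t(H))**2 = (1/(1 + 0))**2 = (1/1)**2 = 1**2 = 1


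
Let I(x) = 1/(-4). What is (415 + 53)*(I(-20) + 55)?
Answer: 25623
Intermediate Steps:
I(x) = -1/4
(415 + 53)*(I(-20) + 55) = (415 + 53)*(-1/4 + 55) = 468*(219/4) = 25623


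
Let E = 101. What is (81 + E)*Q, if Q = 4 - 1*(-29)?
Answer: 6006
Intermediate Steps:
Q = 33 (Q = 4 + 29 = 33)
(81 + E)*Q = (81 + 101)*33 = 182*33 = 6006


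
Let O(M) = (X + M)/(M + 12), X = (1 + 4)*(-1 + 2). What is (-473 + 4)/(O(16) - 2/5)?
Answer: -1340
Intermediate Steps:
X = 5 (X = 5*1 = 5)
O(M) = (5 + M)/(12 + M) (O(M) = (5 + M)/(M + 12) = (5 + M)/(12 + M))
(-473 + 4)/(O(16) - 2/5) = (-473 + 4)/((5 + 16)/(12 + 16) - 2/5) = -469/(21/28 - 2*⅕) = -469/((1/28)*21 - ⅖) = -469/(¾ - ⅖) = -469/7/20 = -469*20/7 = -1340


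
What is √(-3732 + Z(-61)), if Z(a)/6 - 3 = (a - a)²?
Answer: I*√3714 ≈ 60.943*I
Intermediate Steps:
Z(a) = 18 (Z(a) = 18 + 6*(a - a)² = 18 + 6*0² = 18 + 6*0 = 18 + 0 = 18)
√(-3732 + Z(-61)) = √(-3732 + 18) = √(-3714) = I*√3714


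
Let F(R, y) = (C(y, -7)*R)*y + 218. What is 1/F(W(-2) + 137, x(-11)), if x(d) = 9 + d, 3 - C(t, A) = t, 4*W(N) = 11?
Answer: -2/2359 ≈ -0.00084782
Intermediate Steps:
W(N) = 11/4 (W(N) = (1/4)*11 = 11/4)
C(t, A) = 3 - t
F(R, y) = 218 + R*y*(3 - y) (F(R, y) = ((3 - y)*R)*y + 218 = (R*(3 - y))*y + 218 = R*y*(3 - y) + 218 = 218 + R*y*(3 - y))
1/F(W(-2) + 137, x(-11)) = 1/(218 - (11/4 + 137)*(9 - 11)*(-3 + (9 - 11))) = 1/(218 - 1*559/4*(-2)*(-3 - 2)) = 1/(218 - 1*559/4*(-2)*(-5)) = 1/(218 - 2795/2) = 1/(-2359/2) = -2/2359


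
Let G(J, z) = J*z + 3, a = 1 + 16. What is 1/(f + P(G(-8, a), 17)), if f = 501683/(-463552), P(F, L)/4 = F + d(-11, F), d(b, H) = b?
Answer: -463552/267507635 ≈ -0.0017329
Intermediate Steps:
a = 17
G(J, z) = 3 + J*z
P(F, L) = -44 + 4*F (P(F, L) = 4*(F - 11) = 4*(-11 + F) = -44 + 4*F)
f = -501683/463552 (f = 501683*(-1/463552) = -501683/463552 ≈ -1.0823)
1/(f + P(G(-8, a), 17)) = 1/(-501683/463552 + (-44 + 4*(3 - 8*17))) = 1/(-501683/463552 + (-44 + 4*(3 - 136))) = 1/(-501683/463552 + (-44 + 4*(-133))) = 1/(-501683/463552 + (-44 - 532)) = 1/(-501683/463552 - 576) = 1/(-267507635/463552) = -463552/267507635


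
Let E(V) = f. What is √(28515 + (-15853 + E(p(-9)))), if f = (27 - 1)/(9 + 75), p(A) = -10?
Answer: √22336314/42 ≈ 112.53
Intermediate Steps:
f = 13/42 (f = 26/84 = 26*(1/84) = 13/42 ≈ 0.30952)
E(V) = 13/42
√(28515 + (-15853 + E(p(-9)))) = √(28515 + (-15853 + 13/42)) = √(28515 - 665813/42) = √(531817/42) = √22336314/42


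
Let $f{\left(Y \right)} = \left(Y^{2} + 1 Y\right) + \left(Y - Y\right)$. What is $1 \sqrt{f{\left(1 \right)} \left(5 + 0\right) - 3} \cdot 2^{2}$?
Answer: $4 \sqrt{7} \approx 10.583$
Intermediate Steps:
$f{\left(Y \right)} = Y + Y^{2}$ ($f{\left(Y \right)} = \left(Y^{2} + Y\right) + 0 = \left(Y + Y^{2}\right) + 0 = Y + Y^{2}$)
$1 \sqrt{f{\left(1 \right)} \left(5 + 0\right) - 3} \cdot 2^{2} = 1 \sqrt{1 \left(1 + 1\right) \left(5 + 0\right) - 3} \cdot 2^{2} = 1 \sqrt{1 \cdot 2 \cdot 5 - 3} \cdot 4 = 1 \sqrt{2 \cdot 5 - 3} \cdot 4 = 1 \sqrt{10 - 3} \cdot 4 = 1 \sqrt{7} \cdot 4 = \sqrt{7} \cdot 4 = 4 \sqrt{7}$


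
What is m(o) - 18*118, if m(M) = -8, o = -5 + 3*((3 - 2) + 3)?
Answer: -2132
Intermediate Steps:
o = 7 (o = -5 + 3*(1 + 3) = -5 + 3*4 = -5 + 12 = 7)
m(o) - 18*118 = -8 - 18*118 = -8 - 2124 = -2132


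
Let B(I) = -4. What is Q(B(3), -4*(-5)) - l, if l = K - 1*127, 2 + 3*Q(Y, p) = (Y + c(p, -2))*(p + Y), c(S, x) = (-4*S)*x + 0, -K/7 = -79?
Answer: 1216/3 ≈ 405.33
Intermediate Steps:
K = 553 (K = -7*(-79) = 553)
c(S, x) = -4*S*x (c(S, x) = -4*S*x + 0 = -4*S*x)
Q(Y, p) = -2/3 + (Y + p)*(Y + 8*p)/3 (Q(Y, p) = -2/3 + ((Y - 4*p*(-2))*(p + Y))/3 = -2/3 + ((Y + 8*p)*(Y + p))/3 = -2/3 + ((Y + p)*(Y + 8*p))/3 = -2/3 + (Y + p)*(Y + 8*p)/3)
l = 426 (l = 553 - 1*127 = 553 - 127 = 426)
Q(B(3), -4*(-5)) - l = (-2/3 + (1/3)*(-4)**2 + 8*(-4*(-5))**2/3 + 3*(-4)*(-4*(-5))) - 1*426 = (-2/3 + (1/3)*16 + (8/3)*20**2 + 3*(-4)*20) - 426 = (-2/3 + 16/3 + (8/3)*400 - 240) - 426 = (-2/3 + 16/3 + 3200/3 - 240) - 426 = 2494/3 - 426 = 1216/3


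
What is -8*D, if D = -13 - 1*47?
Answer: 480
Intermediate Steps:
D = -60 (D = -13 - 47 = -60)
-8*D = -8*(-60) = 480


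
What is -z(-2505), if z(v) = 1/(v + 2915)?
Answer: -1/410 ≈ -0.0024390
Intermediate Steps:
z(v) = 1/(2915 + v)
-z(-2505) = -1/(2915 - 2505) = -1/410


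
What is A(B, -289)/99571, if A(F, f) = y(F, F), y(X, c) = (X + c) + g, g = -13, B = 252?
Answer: 491/99571 ≈ 0.0049312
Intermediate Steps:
y(X, c) = -13 + X + c (y(X, c) = (X + c) - 13 = -13 + X + c)
A(F, f) = -13 + 2*F (A(F, f) = -13 + F + F = -13 + 2*F)
A(B, -289)/99571 = (-13 + 2*252)/99571 = (-13 + 504)*(1/99571) = 491*(1/99571) = 491/99571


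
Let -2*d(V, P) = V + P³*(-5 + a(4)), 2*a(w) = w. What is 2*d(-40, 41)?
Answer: 206803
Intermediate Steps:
a(w) = w/2
d(V, P) = -V/2 + 3*P³/2 (d(V, P) = -(V + P³*(-5 + (½)*4))/2 = -(V + P³*(-5 + 2))/2 = -(V + P³*(-3))/2 = -(V - 3*P³)/2 = -V/2 + 3*P³/2)
2*d(-40, 41) = 2*(-½*(-40) + (3/2)*41³) = 2*(20 + (3/2)*68921) = 2*(20 + 206763/2) = 2*(206803/2) = 206803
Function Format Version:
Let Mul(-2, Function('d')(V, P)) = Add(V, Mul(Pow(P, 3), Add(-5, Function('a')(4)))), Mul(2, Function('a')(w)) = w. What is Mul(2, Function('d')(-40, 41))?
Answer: 206803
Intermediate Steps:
Function('a')(w) = Mul(Rational(1, 2), w)
Function('d')(V, P) = Add(Mul(Rational(-1, 2), V), Mul(Rational(3, 2), Pow(P, 3))) (Function('d')(V, P) = Mul(Rational(-1, 2), Add(V, Mul(Pow(P, 3), Add(-5, Mul(Rational(1, 2), 4))))) = Mul(Rational(-1, 2), Add(V, Mul(Pow(P, 3), Add(-5, 2)))) = Mul(Rational(-1, 2), Add(V, Mul(Pow(P, 3), -3))) = Mul(Rational(-1, 2), Add(V, Mul(-3, Pow(P, 3)))) = Add(Mul(Rational(-1, 2), V), Mul(Rational(3, 2), Pow(P, 3))))
Mul(2, Function('d')(-40, 41)) = Mul(2, Add(Mul(Rational(-1, 2), -40), Mul(Rational(3, 2), Pow(41, 3)))) = Mul(2, Add(20, Mul(Rational(3, 2), 68921))) = Mul(2, Add(20, Rational(206763, 2))) = Mul(2, Rational(206803, 2)) = 206803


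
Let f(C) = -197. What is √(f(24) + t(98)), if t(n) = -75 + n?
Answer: I*√174 ≈ 13.191*I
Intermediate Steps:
√(f(24) + t(98)) = √(-197 + (-75 + 98)) = √(-197 + 23) = √(-174) = I*√174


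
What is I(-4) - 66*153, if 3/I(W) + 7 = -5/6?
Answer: -474624/47 ≈ -10098.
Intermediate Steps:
I(W) = -18/47 (I(W) = 3/(-7 - 5/6) = 3/(-47/6) = 3*(-6/47) = -18/47)
I(-4) - 66*153 = -18/47 - 66*153 = -18/47 - 10098 = -474624/47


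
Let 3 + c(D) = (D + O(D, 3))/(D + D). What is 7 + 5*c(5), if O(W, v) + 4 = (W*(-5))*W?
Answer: -70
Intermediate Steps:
O(W, v) = -4 - 5*W² (O(W, v) = -4 + (W*(-5))*W = -4 + (-5*W)*W = -4 - 5*W²)
c(D) = -3 + (-4 + D - 5*D²)/(2*D) (c(D) = -3 + (D + (-4 - 5*D²))/(D + D) = -3 + (-4 + D - 5*D²)/((2*D)) = -3 + (-4 + D - 5*D²)*(1/(2*D)) = -3 + (-4 + D - 5*D²)/(2*D))
7 + 5*c(5) = 7 + 5*(-5/2 - 2/5 - 5/2*5) = 7 + 5*(-5/2 - 2*⅕ - 25/2) = 7 + 5*(-5/2 - ⅖ - 25/2) = 7 + 5*(-77/5) = 7 - 77 = -70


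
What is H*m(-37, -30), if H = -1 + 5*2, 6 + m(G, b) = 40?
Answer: 306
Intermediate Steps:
m(G, b) = 34 (m(G, b) = -6 + 40 = 34)
H = 9 (H = -1 + 10 = 9)
H*m(-37, -30) = 9*34 = 306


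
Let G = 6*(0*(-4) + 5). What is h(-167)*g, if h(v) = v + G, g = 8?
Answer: -1096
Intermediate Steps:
G = 30 (G = 6*(0 + 5) = 6*5 = 30)
h(v) = 30 + v (h(v) = v + 30 = 30 + v)
h(-167)*g = (30 - 167)*8 = -137*8 = -1096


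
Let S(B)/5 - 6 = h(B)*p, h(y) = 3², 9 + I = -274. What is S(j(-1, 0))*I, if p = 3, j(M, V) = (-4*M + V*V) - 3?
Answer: -46695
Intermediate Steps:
I = -283 (I = -9 - 274 = -283)
j(M, V) = -3 + V² - 4*M (j(M, V) = (-4*M + V²) - 3 = (V² - 4*M) - 3 = -3 + V² - 4*M)
h(y) = 9
S(B) = 165 (S(B) = 30 + 5*(9*3) = 30 + 5*27 = 30 + 135 = 165)
S(j(-1, 0))*I = 165*(-283) = -46695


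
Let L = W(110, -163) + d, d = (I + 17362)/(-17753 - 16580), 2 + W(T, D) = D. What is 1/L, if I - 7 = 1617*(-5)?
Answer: -34333/5674229 ≈ -0.0060507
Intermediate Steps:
W(T, D) = -2 + D
I = -8078 (I = 7 + 1617*(-5) = 7 - 8085 = -8078)
d = -9284/34333 (d = (-8078 + 17362)/(-17753 - 16580) = 9284/(-34333) = 9284*(-1/34333) = -9284/34333 ≈ -0.27041)
L = -5674229/34333 (L = (-2 - 163) - 9284/34333 = -165 - 9284/34333 = -5674229/34333 ≈ -165.27)
1/L = 1/(-5674229/34333) = -34333/5674229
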